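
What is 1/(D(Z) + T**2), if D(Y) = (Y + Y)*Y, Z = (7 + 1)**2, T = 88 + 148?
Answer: 1/63888 ≈ 1.5652e-5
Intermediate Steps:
T = 236
Z = 64 (Z = 8**2 = 64)
D(Y) = 2*Y**2 (D(Y) = (2*Y)*Y = 2*Y**2)
1/(D(Z) + T**2) = 1/(2*64**2 + 236**2) = 1/(2*4096 + 55696) = 1/(8192 + 55696) = 1/63888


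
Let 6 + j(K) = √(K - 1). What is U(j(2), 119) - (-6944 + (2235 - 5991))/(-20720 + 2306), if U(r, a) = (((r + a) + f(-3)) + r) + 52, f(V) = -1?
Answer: 1467770/9207 ≈ 159.42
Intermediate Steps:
j(K) = -6 + √(-1 + K) (j(K) = -6 + √(K - 1) = -6 + √(-1 + K))
U(r, a) = 51 + a + 2*r (U(r, a) = (((r + a) - 1) + r) + 52 = (((a + r) - 1) + r) + 52 = ((-1 + a + r) + r) + 52 = (-1 + a + 2*r) + 52 = 51 + a + 2*r)
U(j(2), 119) - (-6944 + (2235 - 5991))/(-20720 + 2306) = (51 + 119 + 2*(-6 + √(-1 + 2))) - (-6944 + (2235 - 5991))/(-20720 + 2306) = (51 + 119 + 2*(-6 + √1)) - (-6944 - 3756)/(-18414) = (51 + 119 + 2*(-6 + 1)) - (-10700)*(-1)/18414 = (51 + 119 + 2*(-5)) - 1*5350/9207 = (51 + 119 - 10) - 5350/9207 = 160 - 5350/9207 = 1467770/9207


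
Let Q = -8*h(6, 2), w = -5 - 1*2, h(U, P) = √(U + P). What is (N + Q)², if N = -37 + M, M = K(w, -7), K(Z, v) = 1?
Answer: 1808 + 1152*√2 ≈ 3437.2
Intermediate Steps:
h(U, P) = √(P + U)
w = -7 (w = -5 - 2 = -7)
Q = -16*√2 (Q = -8*√(2 + 6) = -16*√2 ≈ -22.627)
M = 1
N = -36 (N = -37 + 1 = -36)
(N + Q)² = (-36 - 16*√2)²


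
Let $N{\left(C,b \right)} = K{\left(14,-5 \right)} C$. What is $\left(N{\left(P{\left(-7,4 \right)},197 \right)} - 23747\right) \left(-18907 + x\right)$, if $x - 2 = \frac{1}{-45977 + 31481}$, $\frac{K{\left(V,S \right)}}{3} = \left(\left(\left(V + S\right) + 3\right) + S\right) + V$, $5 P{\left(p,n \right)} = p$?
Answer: $\frac{4082476386257}{9060} \approx 4.506 \cdot 10^{8}$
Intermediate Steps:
$P{\left(p,n \right)} = \frac{p}{5}$
$K{\left(V,S \right)} = 9 + 6 S + 6 V$ ($K{\left(V,S \right)} = 3 \left(\left(\left(\left(V + S\right) + 3\right) + S\right) + V\right) = 3 \left(\left(\left(\left(S + V\right) + 3\right) + S\right) + V\right) = 3 \left(\left(\left(3 + S + V\right) + S\right) + V\right) = 3 \left(\left(3 + V + 2 S\right) + V\right) = 3 \left(3 + 2 S + 2 V\right) = 9 + 6 S + 6 V$)
$x = \frac{28991}{14496}$ ($x = 2 + \frac{1}{-45977 + 31481} = 2 + \frac{1}{-14496} = 2 - \frac{1}{14496} = \frac{28991}{14496} \approx 1.9999$)
$N{\left(C,b \right)} = 63 C$ ($N{\left(C,b \right)} = \left(9 + 6 \left(-5\right) + 6 \cdot 14\right) C = \left(9 - 30 + 84\right) C = 63 C$)
$\left(N{\left(P{\left(-7,4 \right)},197 \right)} - 23747\right) \left(-18907 + x\right) = \left(63 \cdot \frac{1}{5} \left(-7\right) - 23747\right) \left(-18907 + \frac{28991}{14496}\right) = \left(63 \left(- \frac{7}{5}\right) - 23747\right) \left(- \frac{274046881}{14496}\right) = \left(- \frac{441}{5} - 23747\right) \left(- \frac{274046881}{14496}\right) = \left(- \frac{119176}{5}\right) \left(- \frac{274046881}{14496}\right) = \frac{4082476386257}{9060}$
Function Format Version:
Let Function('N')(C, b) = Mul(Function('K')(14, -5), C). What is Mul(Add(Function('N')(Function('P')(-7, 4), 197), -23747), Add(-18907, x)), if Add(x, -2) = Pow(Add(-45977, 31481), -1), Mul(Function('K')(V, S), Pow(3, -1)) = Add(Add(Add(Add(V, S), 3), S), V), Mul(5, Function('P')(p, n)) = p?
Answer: Rational(4082476386257, 9060) ≈ 4.5060e+8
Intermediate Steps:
Function('P')(p, n) = Mul(Rational(1, 5), p)
Function('K')(V, S) = Add(9, Mul(6, S), Mul(6, V)) (Function('K')(V, S) = Mul(3, Add(Add(Add(Add(V, S), 3), S), V)) = Mul(3, Add(Add(Add(Add(S, V), 3), S), V)) = Mul(3, Add(Add(Add(3, S, V), S), V)) = Mul(3, Add(Add(3, V, Mul(2, S)), V)) = Mul(3, Add(3, Mul(2, S), Mul(2, V))) = Add(9, Mul(6, S), Mul(6, V)))
x = Rational(28991, 14496) (x = Add(2, Pow(Add(-45977, 31481), -1)) = Add(2, Pow(-14496, -1)) = Add(2, Rational(-1, 14496)) = Rational(28991, 14496) ≈ 1.9999)
Function('N')(C, b) = Mul(63, C) (Function('N')(C, b) = Mul(Add(9, Mul(6, -5), Mul(6, 14)), C) = Mul(Add(9, -30, 84), C) = Mul(63, C))
Mul(Add(Function('N')(Function('P')(-7, 4), 197), -23747), Add(-18907, x)) = Mul(Add(Mul(63, Mul(Rational(1, 5), -7)), -23747), Add(-18907, Rational(28991, 14496))) = Mul(Add(Mul(63, Rational(-7, 5)), -23747), Rational(-274046881, 14496)) = Mul(Add(Rational(-441, 5), -23747), Rational(-274046881, 14496)) = Mul(Rational(-119176, 5), Rational(-274046881, 14496)) = Rational(4082476386257, 9060)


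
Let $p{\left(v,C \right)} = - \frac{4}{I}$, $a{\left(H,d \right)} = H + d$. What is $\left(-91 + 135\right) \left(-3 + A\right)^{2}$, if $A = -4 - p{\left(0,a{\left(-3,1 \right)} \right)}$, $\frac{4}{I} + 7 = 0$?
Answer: $8624$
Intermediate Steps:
$I = - \frac{4}{7}$ ($I = \frac{4}{-7 + 0} = \frac{4}{-7} = 4 \left(- \frac{1}{7}\right) = - \frac{4}{7} \approx -0.57143$)
$p{\left(v,C \right)} = 7$ ($p{\left(v,C \right)} = - \frac{4}{- \frac{4}{7}} = \left(-4\right) \left(- \frac{7}{4}\right) = 7$)
$A = -11$ ($A = -4 - 7 = -11$)
$\left(-91 + 135\right) \left(-3 + A\right)^{2} = \left(-91 + 135\right) \left(-3 - 11\right)^{2} = 44 \left(-14\right)^{2} = 44 \cdot 196 = 8624$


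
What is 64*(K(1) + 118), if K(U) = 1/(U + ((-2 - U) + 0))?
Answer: 7520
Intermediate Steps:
K(U) = -1/2 (K(U) = 1/(U + (-2 - U)) = 1/(-2) = -1/2)
64*(K(1) + 118) = 64*(-1/2 + 118) = 64*(235/2) = 7520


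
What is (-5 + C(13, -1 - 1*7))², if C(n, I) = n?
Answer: 64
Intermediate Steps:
(-5 + C(13, -1 - 1*7))² = (-5 + 13)² = 8² = 64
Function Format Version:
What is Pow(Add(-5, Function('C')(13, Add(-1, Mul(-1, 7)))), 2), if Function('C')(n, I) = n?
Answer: 64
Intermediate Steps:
Pow(Add(-5, Function('C')(13, Add(-1, Mul(-1, 7)))), 2) = Pow(Add(-5, 13), 2) = Pow(8, 2) = 64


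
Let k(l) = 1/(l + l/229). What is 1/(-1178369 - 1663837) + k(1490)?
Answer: 325261237/487011998100 ≈ 0.00066787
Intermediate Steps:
k(l) = 229/(230*l) (k(l) = 1/(l + l*(1/229)) = 1/(l + l/229) = 1/(230*l/229) = 229/(230*l))
1/(-1178369 - 1663837) + k(1490) = 1/(-1178369 - 1663837) + (229/230)/1490 = 1/(-2842206) + (229/230)*(1/1490) = -1/2842206 + 229/342700 = 325261237/487011998100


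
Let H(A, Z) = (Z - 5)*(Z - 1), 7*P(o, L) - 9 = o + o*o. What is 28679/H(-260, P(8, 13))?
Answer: 1405271/3404 ≈ 412.83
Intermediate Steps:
P(o, L) = 9/7 + o/7 + o²/7 (P(o, L) = 9/7 + (o + o*o)/7 = 9/7 + (o + o²)/7 = 9/7 + (o/7 + o²/7) = 9/7 + o/7 + o²/7)
H(A, Z) = (-1 + Z)*(-5 + Z) (H(A, Z) = (-5 + Z)*(-1 + Z) = (-1 + Z)*(-5 + Z))
28679/H(-260, P(8, 13)) = 28679/(5 + (9/7 + (⅐)*8 + (⅐)*8²)² - 6*(9/7 + (⅐)*8 + (⅐)*8²)) = 28679/(5 + (9/7 + 8/7 + (⅐)*64)² - 6*(9/7 + 8/7 + (⅐)*64)) = 28679/(5 + (9/7 + 8/7 + 64/7)² - 6*(9/7 + 8/7 + 64/7)) = 28679/(5 + (81/7)² - 6*81/7) = 28679/(5 + 6561/49 - 486/7) = 28679/(3404/49) = 28679*(49/3404) = 1405271/3404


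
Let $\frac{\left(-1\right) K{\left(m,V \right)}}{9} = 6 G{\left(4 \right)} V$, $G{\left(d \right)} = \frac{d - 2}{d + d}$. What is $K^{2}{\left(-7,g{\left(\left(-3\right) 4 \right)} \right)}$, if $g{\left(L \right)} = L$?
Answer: $26244$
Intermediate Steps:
$G{\left(d \right)} = \frac{-2 + d}{2 d}$
$K{\left(m,V \right)} = - \frac{27 V}{2}$ ($K{\left(m,V \right)} = - 9 \cdot 6 \frac{-2 + 4}{2 \cdot 4} V = - 9 \cdot 6 \cdot \frac{1}{2} \cdot \frac{1}{4} \cdot 2 V = - 9 \cdot 6 \cdot \frac{1}{4} V = - 9 \frac{3 V}{2} = - \frac{27 V}{2}$)
$K^{2}{\left(-7,g{\left(\left(-3\right) 4 \right)} \right)} = \left(- \frac{27 \left(\left(-3\right) 4\right)}{2}\right)^{2} = \left(\left(- \frac{27}{2}\right) \left(-12\right)\right)^{2} = 162^{2} = 26244$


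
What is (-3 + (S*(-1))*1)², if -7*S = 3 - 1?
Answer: 361/49 ≈ 7.3673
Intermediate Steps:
S = -2/7 (S = -(3 - 1)/7 = -⅐*2 = -2/7 ≈ -0.28571)
(-3 + (S*(-1))*1)² = (-3 - 2/7*(-1)*1)² = (-3 + (2/7)*1)² = (-3 + 2/7)² = (-19/7)² = 361/49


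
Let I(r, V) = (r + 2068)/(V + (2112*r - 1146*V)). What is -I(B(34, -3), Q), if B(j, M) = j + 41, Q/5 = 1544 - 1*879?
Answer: 2143/3648725 ≈ 0.00058733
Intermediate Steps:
Q = 3325 (Q = 5*(1544 - 1*879) = 5*(1544 - 879) = 5*665 = 3325)
B(j, M) = 41 + j
I(r, V) = (2068 + r)/(-1145*V + 2112*r) (I(r, V) = (2068 + r)/(V + (-1146*V + 2112*r)) = (2068 + r)/(-1145*V + 2112*r))
-I(B(34, -3), Q) = -(2068 + (41 + 34))/(-1145*3325 + 2112*(41 + 34)) = -(2068 + 75)/(-3807125 + 2112*75) = -2143/(-3807125 + 158400) = -2143/(-3648725) = -(-1)*2143/3648725 = -1*(-2143/3648725) = 2143/3648725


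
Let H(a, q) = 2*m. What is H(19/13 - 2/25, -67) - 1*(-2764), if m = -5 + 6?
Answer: 2766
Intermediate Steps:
m = 1
H(a, q) = 2 (H(a, q) = 2*1 = 2)
H(19/13 - 2/25, -67) - 1*(-2764) = 2 - 1*(-2764) = 2 + 2764 = 2766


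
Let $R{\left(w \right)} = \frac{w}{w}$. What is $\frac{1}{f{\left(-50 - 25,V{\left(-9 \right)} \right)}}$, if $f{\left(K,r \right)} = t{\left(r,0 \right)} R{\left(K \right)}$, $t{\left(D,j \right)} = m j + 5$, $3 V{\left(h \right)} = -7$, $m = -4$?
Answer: $\frac{1}{5} \approx 0.2$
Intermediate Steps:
$V{\left(h \right)} = - \frac{7}{3}$ ($V{\left(h \right)} = \frac{1}{3} \left(-7\right) = - \frac{7}{3}$)
$t{\left(D,j \right)} = 5 - 4 j$ ($t{\left(D,j \right)} = - 4 j + 5 = 5 - 4 j$)
$R{\left(w \right)} = 1$
$f{\left(K,r \right)} = 5$ ($f{\left(K,r \right)} = \left(5 - 0\right) 1 = \left(5 + 0\right) 1 = 5 \cdot 1 = 5$)
$\frac{1}{f{\left(-50 - 25,V{\left(-9 \right)} \right)}} = \frac{1}{5}$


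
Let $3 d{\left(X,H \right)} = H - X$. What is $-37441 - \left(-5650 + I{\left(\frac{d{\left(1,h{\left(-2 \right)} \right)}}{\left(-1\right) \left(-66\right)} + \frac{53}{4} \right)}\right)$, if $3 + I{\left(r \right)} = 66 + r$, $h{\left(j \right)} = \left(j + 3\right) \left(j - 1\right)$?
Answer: $- \frac{12619423}{396} \approx -31867.0$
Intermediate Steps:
$h{\left(j \right)} = \left(-1 + j\right) \left(3 + j\right)$ ($h{\left(j \right)} = \left(3 + j\right) \left(-1 + j\right) = \left(-1 + j\right) \left(3 + j\right)$)
$d{\left(X,H \right)} = - \frac{X}{3} + \frac{H}{3}$ ($d{\left(X,H \right)} = \frac{H - X}{3} = - \frac{X}{3} + \frac{H}{3}$)
$I{\left(r \right)} = 63 + r$ ($I{\left(r \right)} = -3 + \left(66 + r\right) = 63 + r$)
$-37441 - \left(-5650 + I{\left(\frac{d{\left(1,h{\left(-2 \right)} \right)}}{\left(-1\right) \left(-66\right)} + \frac{53}{4} \right)}\right) = -37441 - \left(-5587 + \frac{53}{4} + \frac{\left(- \frac{1}{3}\right) 1 + \frac{-3 + \left(-2\right)^{2} + 2 \left(-2\right)}{3}}{\left(-1\right) \left(-66\right)}\right) = -37441 - \left(-5587 + \frac{53}{4} + \frac{- \frac{1}{3} + \frac{-3 + 4 - 4}{3}}{66}\right) = -37441 + \left(5650 - \left(63 + \left(\left(- \frac{1}{3} + \frac{1}{3} \left(-3\right)\right) \frac{1}{66} + \frac{53}{4}\right)\right)\right) = -37441 + \left(5650 - \left(63 + \left(\left(- \frac{1}{3} - 1\right) \frac{1}{66} + \frac{53}{4}\right)\right)\right) = -37441 + \left(5650 - \left(63 + \left(\left(- \frac{4}{3}\right) \frac{1}{66} + \frac{53}{4}\right)\right)\right) = -37441 + \left(5650 - \left(63 + \left(- \frac{2}{99} + \frac{53}{4}\right)\right)\right) = -37441 + \left(5650 - \left(63 + \frac{5239}{396}\right)\right) = -37441 + \left(5650 - \frac{30187}{396}\right) = -37441 + \frac{2207213}{396} = - \frac{12619423}{396}$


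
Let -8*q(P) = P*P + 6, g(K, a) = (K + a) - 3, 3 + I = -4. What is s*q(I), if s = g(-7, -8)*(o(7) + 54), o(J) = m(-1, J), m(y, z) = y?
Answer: 26235/4 ≈ 6558.8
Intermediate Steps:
I = -7 (I = -3 - 4 = -7)
o(J) = -1
g(K, a) = -3 + K + a
q(P) = -¾ - P²/8 (q(P) = -(P*P + 6)/8 = -(P² + 6)/8 = -(6 + P²)/8 = -¾ - P²/8)
s = -954 (s = (-3 - 7 - 8)*(-1 + 54) = -18*53 = -954)
s*q(I) = -954*(-¾ - ⅛*(-7)²) = -954*(-¾ - ⅛*49) = -954*(-¾ - 49/8) = -954*(-55/8) = 26235/4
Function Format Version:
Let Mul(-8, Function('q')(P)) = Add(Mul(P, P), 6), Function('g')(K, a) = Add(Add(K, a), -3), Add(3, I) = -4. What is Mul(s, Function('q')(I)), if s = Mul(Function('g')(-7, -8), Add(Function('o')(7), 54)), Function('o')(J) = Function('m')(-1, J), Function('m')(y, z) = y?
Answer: Rational(26235, 4) ≈ 6558.8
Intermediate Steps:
I = -7 (I = Add(-3, -4) = -7)
Function('o')(J) = -1
Function('g')(K, a) = Add(-3, K, a)
Function('q')(P) = Add(Rational(-3, 4), Mul(Rational(-1, 8), Pow(P, 2))) (Function('q')(P) = Mul(Rational(-1, 8), Add(Mul(P, P), 6)) = Mul(Rational(-1, 8), Add(Pow(P, 2), 6)) = Mul(Rational(-1, 8), Add(6, Pow(P, 2))) = Add(Rational(-3, 4), Mul(Rational(-1, 8), Pow(P, 2))))
s = -954 (s = Mul(Add(-3, -7, -8), Add(-1, 54)) = Mul(-18, 53) = -954)
Mul(s, Function('q')(I)) = Mul(-954, Add(Rational(-3, 4), Mul(Rational(-1, 8), Pow(-7, 2)))) = Mul(-954, Add(Rational(-3, 4), Mul(Rational(-1, 8), 49))) = Mul(-954, Add(Rational(-3, 4), Rational(-49, 8))) = Mul(-954, Rational(-55, 8)) = Rational(26235, 4)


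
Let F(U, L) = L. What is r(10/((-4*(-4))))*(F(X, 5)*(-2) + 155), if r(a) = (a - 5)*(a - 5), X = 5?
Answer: 177625/64 ≈ 2775.4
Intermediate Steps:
r(a) = (-5 + a)**2 (r(a) = (-5 + a)*(-5 + a) = (-5 + a)**2)
r(10/((-4*(-4))))*(F(X, 5)*(-2) + 155) = (-5 + 10/((-4*(-4))))**2*(5*(-2) + 155) = (-5 + 10/16)**2*(-10 + 155) = (-5 + 10*(1/16))**2*145 = (-5 + 5/8)**2*145 = (-35/8)**2*145 = (1225/64)*145 = 177625/64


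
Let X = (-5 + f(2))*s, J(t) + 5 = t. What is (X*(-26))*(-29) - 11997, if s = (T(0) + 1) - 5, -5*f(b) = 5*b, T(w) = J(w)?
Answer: 35505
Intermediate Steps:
J(t) = -5 + t
T(w) = -5 + w
f(b) = -b
s = -9 (s = ((-5 + 0) + 1) - 5 = (-5 + 1) - 5 = -4 - 5 = -9)
X = 63 (X = (-5 - 1*2)*(-9) = (-5 - 2)*(-9) = -7*(-9) = 63)
(X*(-26))*(-29) - 11997 = (63*(-26))*(-29) - 11997 = -1638*(-29) - 11997 = 47502 - 11997 = 35505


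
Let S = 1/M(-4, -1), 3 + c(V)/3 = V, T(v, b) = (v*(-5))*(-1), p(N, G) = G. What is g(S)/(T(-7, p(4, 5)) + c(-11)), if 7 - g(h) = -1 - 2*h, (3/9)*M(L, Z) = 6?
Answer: -73/693 ≈ -0.10534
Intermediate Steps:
M(L, Z) = 18 (M(L, Z) = 3*6 = 18)
T(v, b) = 5*v (T(v, b) = -5*v*(-1) = 5*v)
c(V) = -9 + 3*V
S = 1/18 ≈ 0.055556
g(h) = 8 + 2*h (g(h) = 7 - (-1 - 2*h) = 7 + (1 + 2*h) = 8 + 2*h)
g(S)/(T(-7, p(4, 5)) + c(-11)) = (8 + 2*(1/18))/(5*(-7) + (-9 + 3*(-11))) = (8 + ⅑)/(-35 + (-9 - 33)) = (73/9)/(-35 - 42) = (73/9)/(-77) = -1/77*73/9 = -73/693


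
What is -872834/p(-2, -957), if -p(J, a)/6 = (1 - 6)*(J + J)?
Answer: 436417/60 ≈ 7273.6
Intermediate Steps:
p(J, a) = 60*J (p(J, a) = -6*(1 - 6)*(J + J) = -(-30)*2*J = -(-60)*J = 60*J)
-872834/p(-2, -957) = -872834/(60*(-2)) = -872834/(-120) = -872834*(-1/120) = 436417/60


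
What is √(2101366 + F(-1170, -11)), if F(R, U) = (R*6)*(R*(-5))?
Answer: I*√38965634 ≈ 6242.3*I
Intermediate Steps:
F(R, U) = -30*R² (F(R, U) = (6*R)*(-5*R) = -30*R²)
√(2101366 + F(-1170, -11)) = √(2101366 - 30*(-1170)²) = √(2101366 - 30*1368900) = √(2101366 - 41067000) = √(-38965634) = I*√38965634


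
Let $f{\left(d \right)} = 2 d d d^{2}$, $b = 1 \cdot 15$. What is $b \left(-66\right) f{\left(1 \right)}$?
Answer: $-1980$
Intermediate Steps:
$b = 15$
$f{\left(d \right)} = 2 d^{4}$ ($f{\left(d \right)} = 2 d^{2} d^{2} = 2 d^{4}$)
$b \left(-66\right) f{\left(1 \right)} = 15 \left(-66\right) 2 \cdot 1^{4} = - 990 \cdot 2 \cdot 1 = \left(-990\right) 2 = -1980$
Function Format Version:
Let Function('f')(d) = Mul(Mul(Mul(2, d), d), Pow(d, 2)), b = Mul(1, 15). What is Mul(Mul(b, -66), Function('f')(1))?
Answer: -1980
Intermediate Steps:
b = 15
Function('f')(d) = Mul(2, Pow(d, 4)) (Function('f')(d) = Mul(Mul(2, Pow(d, 2)), Pow(d, 2)) = Mul(2, Pow(d, 4)))
Mul(Mul(b, -66), Function('f')(1)) = Mul(Mul(15, -66), Mul(2, Pow(1, 4))) = Mul(-990, Mul(2, 1)) = Mul(-990, 2) = -1980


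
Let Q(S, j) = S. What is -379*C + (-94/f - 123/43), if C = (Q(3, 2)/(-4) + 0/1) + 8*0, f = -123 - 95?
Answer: 5283575/18748 ≈ 281.82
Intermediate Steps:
f = -218
C = -¾ (C = (3/(-4) + 0/1) + 8*0 = (3*(-¼) + 0*1) + 0 = (-¾ + 0) + 0 = -¾ + 0 = -¾ ≈ -0.75000)
-379*C + (-94/f - 123/43) = -379*(-¾) + (-94/(-218) - 123/43) = 1137/4 + (-94*(-1/218) - 123*1/43) = 1137/4 + (47/109 - 123/43) = 1137/4 - 11386/4687 = 5283575/18748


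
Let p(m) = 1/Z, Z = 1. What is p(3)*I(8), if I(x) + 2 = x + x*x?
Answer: 70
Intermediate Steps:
I(x) = -2 + x + x**2 (I(x) = -2 + (x + x*x) = -2 + (x + x**2) = -2 + x + x**2)
p(m) = 1 (p(m) = 1/1 = 1)
p(3)*I(8) = 1*(-2 + 8 + 8**2) = 1*(-2 + 8 + 64) = 1*70 = 70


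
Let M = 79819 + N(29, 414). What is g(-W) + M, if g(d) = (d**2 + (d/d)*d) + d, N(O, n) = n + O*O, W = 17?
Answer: 81329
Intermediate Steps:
N(O, n) = n + O**2
g(d) = d**2 + 2*d (g(d) = (d**2 + 1*d) + d = (d**2 + d) + d = (d + d**2) + d = d**2 + 2*d)
M = 81074 (M = 79819 + (414 + 29**2) = 79819 + (414 + 841) = 79819 + 1255 = 81074)
g(-W) + M = (-1*17)*(2 - 1*17) + 81074 = -17*(2 - 17) + 81074 = -17*(-15) + 81074 = 255 + 81074 = 81329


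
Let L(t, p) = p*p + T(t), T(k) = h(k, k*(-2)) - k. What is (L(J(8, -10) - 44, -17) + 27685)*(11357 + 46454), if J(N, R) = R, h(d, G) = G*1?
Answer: 1626570296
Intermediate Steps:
h(d, G) = G
T(k) = -3*k (T(k) = k*(-2) - k = -2*k - k = -3*k)
L(t, p) = p² - 3*t (L(t, p) = p*p - 3*t = p² - 3*t)
(L(J(8, -10) - 44, -17) + 27685)*(11357 + 46454) = (((-17)² - 3*(-10 - 44)) + 27685)*(11357 + 46454) = ((289 - 3*(-54)) + 27685)*57811 = ((289 + 162) + 27685)*57811 = (451 + 27685)*57811 = 28136*57811 = 1626570296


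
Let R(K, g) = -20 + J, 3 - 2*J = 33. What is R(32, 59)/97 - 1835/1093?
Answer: -216250/106021 ≈ -2.0397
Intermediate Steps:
J = -15 (J = 3/2 - 1/2*33 = 3/2 - 33/2 = -15)
R(K, g) = -35 (R(K, g) = -20 - 15 = -35)
R(32, 59)/97 - 1835/1093 = -35/97 - 1835/1093 = -216250/106021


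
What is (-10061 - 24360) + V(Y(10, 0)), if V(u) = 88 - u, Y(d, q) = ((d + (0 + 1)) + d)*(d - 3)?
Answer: -34480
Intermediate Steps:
Y(d, q) = (1 + 2*d)*(-3 + d) (Y(d, q) = ((d + 1) + d)*(-3 + d) = ((1 + d) + d)*(-3 + d) = (1 + 2*d)*(-3 + d))
(-10061 - 24360) + V(Y(10, 0)) = (-10061 - 24360) + (88 - (-3 - 5*10 + 2*10**2)) = -34421 + (88 - (-3 - 50 + 2*100)) = -34421 + (88 - (-3 - 50 + 200)) = -34421 + (88 - 1*147) = -34421 + (88 - 147) = -34421 - 59 = -34480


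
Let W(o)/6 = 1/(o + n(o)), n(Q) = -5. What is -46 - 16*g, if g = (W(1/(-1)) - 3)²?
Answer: -302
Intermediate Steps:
W(o) = 6/(-5 + o) (W(o) = 6/(o - 5) = 6/(-5 + o))
g = 16 (g = (6/(-5 + 1/(-1)) - 3)² = (6/(-5 - 1) - 3)² = (6/(-6) - 3)² = (6*(-⅙) - 3)² = (-1 - 3)² = (-4)² = 16)
-46 - 16*g = -46 - 16*16 = -46 - 256 = -302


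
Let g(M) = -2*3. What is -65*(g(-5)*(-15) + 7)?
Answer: -6305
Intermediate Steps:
g(M) = -6
-65*(g(-5)*(-15) + 7) = -65*(-6*(-15) + 7) = -65*(90 + 7) = -65*97 = -6305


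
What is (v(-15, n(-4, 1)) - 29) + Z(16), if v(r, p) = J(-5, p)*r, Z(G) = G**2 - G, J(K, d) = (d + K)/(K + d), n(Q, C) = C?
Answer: 196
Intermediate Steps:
J(K, d) = 1 (J(K, d) = (K + d)/(K + d) = 1)
v(r, p) = r (v(r, p) = 1*r = r)
(v(-15, n(-4, 1)) - 29) + Z(16) = (-15 - 29) + 16*(-1 + 16) = -44 + 16*15 = -44 + 240 = 196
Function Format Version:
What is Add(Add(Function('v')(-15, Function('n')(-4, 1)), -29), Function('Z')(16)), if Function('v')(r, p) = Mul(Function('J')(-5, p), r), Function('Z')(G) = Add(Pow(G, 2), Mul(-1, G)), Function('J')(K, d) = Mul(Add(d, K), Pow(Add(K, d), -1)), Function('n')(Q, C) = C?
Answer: 196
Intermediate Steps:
Function('J')(K, d) = 1 (Function('J')(K, d) = Mul(Add(K, d), Pow(Add(K, d), -1)) = 1)
Function('v')(r, p) = r (Function('v')(r, p) = Mul(1, r) = r)
Add(Add(Function('v')(-15, Function('n')(-4, 1)), -29), Function('Z')(16)) = Add(Add(-15, -29), Mul(16, Add(-1, 16))) = Add(-44, Mul(16, 15)) = Add(-44, 240) = 196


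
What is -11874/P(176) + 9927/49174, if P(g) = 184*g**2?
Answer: 608650851/3046427648 ≈ 0.19979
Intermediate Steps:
-11874/P(176) + 9927/49174 = -11874/(184*176**2) + 9927/49174 = -11874/(184*30976) + 9927*(1/49174) = -11874/5699584 + 9927/49174 = -11874*1/5699584 + 9927/49174 = -5937/2849792 + 9927/49174 = 608650851/3046427648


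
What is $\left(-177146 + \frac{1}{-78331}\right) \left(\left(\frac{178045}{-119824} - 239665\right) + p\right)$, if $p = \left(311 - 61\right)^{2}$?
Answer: $\frac{294571282445527735635}{9385933744} \approx 3.1384 \cdot 10^{10}$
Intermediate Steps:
$p = 62500$ ($p = 250^{2} = 62500$)
$\left(-177146 + \frac{1}{-78331}\right) \left(\left(\frac{178045}{-119824} - 239665\right) + p\right) = \left(-177146 + \frac{1}{-78331}\right) \left(\left(\frac{178045}{-119824} - 239665\right) + 62500\right) = \left(-177146 - \frac{1}{78331}\right) \left(\left(178045 \left(- \frac{1}{119824}\right) - 239665\right) + 62500\right) = - \frac{13876023327 \left(\left(- \frac{178045}{119824} - 239665\right) + 62500\right)}{78331} = - \frac{13876023327 \left(- \frac{28717797005}{119824} + 62500\right)}{78331} = \left(- \frac{13876023327}{78331}\right) \left(- \frac{21228797005}{119824}\right) = \frac{294571282445527735635}{9385933744}$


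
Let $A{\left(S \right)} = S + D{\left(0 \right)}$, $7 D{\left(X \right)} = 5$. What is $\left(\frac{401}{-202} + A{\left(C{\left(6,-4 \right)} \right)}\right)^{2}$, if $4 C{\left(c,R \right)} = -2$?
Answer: $\frac{1567504}{499849} \approx 3.136$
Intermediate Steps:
$C{\left(c,R \right)} = - \frac{1}{2}$ ($C{\left(c,R \right)} = \frac{1}{4} \left(-2\right) = - \frac{1}{2}$)
$D{\left(X \right)} = \frac{5}{7}$ ($D{\left(X \right)} = \frac{1}{7} \cdot 5 = \frac{5}{7}$)
$A{\left(S \right)} = \frac{5}{7} + S$ ($A{\left(S \right)} = S + \frac{5}{7} = \frac{5}{7} + S$)
$\left(\frac{401}{-202} + A{\left(C{\left(6,-4 \right)} \right)}\right)^{2} = \left(\frac{401}{-202} + \left(\frac{5}{7} - \frac{1}{2}\right)\right)^{2} = \left(401 \left(- \frac{1}{202}\right) + \frac{3}{14}\right)^{2} = \left(- \frac{401}{202} + \frac{3}{14}\right)^{2} = \left(- \frac{1252}{707}\right)^{2} = \frac{1567504}{499849}$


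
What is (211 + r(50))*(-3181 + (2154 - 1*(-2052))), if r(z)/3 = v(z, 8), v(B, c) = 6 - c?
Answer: 210125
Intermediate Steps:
r(z) = -6 (r(z) = 3*(6 - 1*8) = 3*(6 - 8) = 3*(-2) = -6)
(211 + r(50))*(-3181 + (2154 - 1*(-2052))) = (211 - 6)*(-3181 + (2154 - 1*(-2052))) = 205*(-3181 + (2154 + 2052)) = 205*(-3181 + 4206) = 205*1025 = 210125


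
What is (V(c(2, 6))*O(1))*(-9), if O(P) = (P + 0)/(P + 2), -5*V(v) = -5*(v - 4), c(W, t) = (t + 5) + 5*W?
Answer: -51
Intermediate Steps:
c(W, t) = 5 + t + 5*W (c(W, t) = (5 + t) + 5*W = 5 + t + 5*W)
V(v) = -4 + v (V(v) = -(-1)*(v - 4) = -(-1)*(-4 + v) = -(20 - 5*v)/5 = -4 + v)
O(P) = P/(2 + P)
(V(c(2, 6))*O(1))*(-9) = ((-4 + (5 + 6 + 5*2))*(1/(2 + 1)))*(-9) = ((-4 + (5 + 6 + 10))*(1/3))*(-9) = ((-4 + 21)*(1*(1/3)))*(-9) = (17*(1/3))*(-9) = (17/3)*(-9) = -51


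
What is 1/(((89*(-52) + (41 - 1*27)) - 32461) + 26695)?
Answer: -1/10380 ≈ -9.6339e-5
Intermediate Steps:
1/(((89*(-52) + (41 - 1*27)) - 32461) + 26695) = 1/(((-4628 + (41 - 27)) - 32461) + 26695) = 1/(((-4628 + 14) - 32461) + 26695) = 1/((-4614 - 32461) + 26695) = 1/(-37075 + 26695) = 1/(-10380) = -1/10380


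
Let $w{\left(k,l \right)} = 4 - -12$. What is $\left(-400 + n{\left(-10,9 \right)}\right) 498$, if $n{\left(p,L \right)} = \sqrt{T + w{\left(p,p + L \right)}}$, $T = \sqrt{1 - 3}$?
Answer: $-199200 + 498 \sqrt{16 + i \sqrt{2}} \approx -1.9721 \cdot 10^{5} + 87.949 i$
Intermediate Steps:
$w{\left(k,l \right)} = 16$ ($w{\left(k,l \right)} = 4 + 12 = 16$)
$T = i \sqrt{2}$ ($T = \sqrt{-2} = i \sqrt{2} \approx 1.4142 i$)
$n{\left(p,L \right)} = \sqrt{16 + i \sqrt{2}}$ ($n{\left(p,L \right)} = \sqrt{i \sqrt{2} + 16} = \sqrt{16 + i \sqrt{2}}$)
$\left(-400 + n{\left(-10,9 \right)}\right) 498 = \left(-400 + \sqrt{16 + i \sqrt{2}}\right) 498 = -199200 + 498 \sqrt{16 + i \sqrt{2}}$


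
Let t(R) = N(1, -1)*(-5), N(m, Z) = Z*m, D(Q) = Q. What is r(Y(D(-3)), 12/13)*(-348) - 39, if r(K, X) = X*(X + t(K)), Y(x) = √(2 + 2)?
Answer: -328143/169 ≈ -1941.7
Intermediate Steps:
Y(x) = 2 (Y(x) = √4 = 2)
t(R) = 5 (t(R) = -1*1*(-5) = -1*(-5) = 5)
r(K, X) = X*(5 + X) (r(K, X) = X*(X + 5) = X*(5 + X))
r(Y(D(-3)), 12/13)*(-348) - 39 = ((12/13)*(5 + 12/13))*(-348) - 39 = ((12*(1/13))*(5 + 12*(1/13)))*(-348) - 39 = (12*(5 + 12/13)/13)*(-348) - 39 = ((12/13)*(77/13))*(-348) - 39 = (924/169)*(-348) - 39 = -321552/169 - 39 = -328143/169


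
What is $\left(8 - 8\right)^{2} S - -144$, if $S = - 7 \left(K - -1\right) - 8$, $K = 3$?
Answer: $144$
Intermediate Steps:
$S = -36$ ($S = - 7 \left(3 - -1\right) - 8 = - 7 \left(3 + 1\right) - 8 = \left(-7\right) 4 - 8 = -28 - 8 = -36$)
$\left(8 - 8\right)^{2} S - -144 = \left(8 - 8\right)^{2} \left(-36\right) - -144 = 0^{2} \left(-36\right) + 144 = 0 \left(-36\right) + 144 = 0 + 144 = 144$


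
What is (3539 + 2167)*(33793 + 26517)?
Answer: 344128860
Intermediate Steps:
(3539 + 2167)*(33793 + 26517) = 5706*60310 = 344128860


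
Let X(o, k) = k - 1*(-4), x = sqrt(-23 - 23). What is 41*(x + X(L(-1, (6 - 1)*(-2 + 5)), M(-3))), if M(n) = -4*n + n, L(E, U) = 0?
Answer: 533 + 41*I*sqrt(46) ≈ 533.0 + 278.08*I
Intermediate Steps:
x = I*sqrt(46) (x = sqrt(-46) = I*sqrt(46) ≈ 6.7823*I)
M(n) = -3*n
X(o, k) = 4 + k (X(o, k) = k + 4 = 4 + k)
41*(x + X(L(-1, (6 - 1)*(-2 + 5)), M(-3))) = 41*(I*sqrt(46) + (4 - 3*(-3))) = 41*(I*sqrt(46) + (4 + 9)) = 41*(I*sqrt(46) + 13) = 41*(13 + I*sqrt(46)) = 533 + 41*I*sqrt(46)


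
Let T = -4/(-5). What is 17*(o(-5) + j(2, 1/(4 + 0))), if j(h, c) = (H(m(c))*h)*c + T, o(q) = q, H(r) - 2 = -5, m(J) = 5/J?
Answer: -969/10 ≈ -96.900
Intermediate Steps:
H(r) = -3 (H(r) = 2 - 5 = -3)
T = ⅘ (T = -4*(-⅕) = ⅘ ≈ 0.80000)
j(h, c) = ⅘ - 3*c*h (j(h, c) = (-3*h)*c + ⅘ = -3*c*h + ⅘ = ⅘ - 3*c*h)
17*(o(-5) + j(2, 1/(4 + 0))) = 17*(-5 + (⅘ - 3*2/(4 + 0))) = 17*(-5 + (⅘ - 3*2/4)) = 17*(-5 + (⅘ - 3*¼*2)) = 17*(-5 + (⅘ - 3/2)) = 17*(-5 - 7/10) = 17*(-57/10) = -969/10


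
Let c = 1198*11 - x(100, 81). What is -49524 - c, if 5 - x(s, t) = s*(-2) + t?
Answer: -62578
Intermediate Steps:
x(s, t) = 5 - t + 2*s (x(s, t) = 5 - (s*(-2) + t) = 5 - (-2*s + t) = 5 - (t - 2*s) = 5 + (-t + 2*s) = 5 - t + 2*s)
c = 13054 (c = 1198*11 - (5 - 1*81 + 2*100) = 13178 - (5 - 81 + 200) = 13178 - 1*124 = 13178 - 124 = 13054)
-49524 - c = -49524 - 1*13054 = -49524 - 13054 = -62578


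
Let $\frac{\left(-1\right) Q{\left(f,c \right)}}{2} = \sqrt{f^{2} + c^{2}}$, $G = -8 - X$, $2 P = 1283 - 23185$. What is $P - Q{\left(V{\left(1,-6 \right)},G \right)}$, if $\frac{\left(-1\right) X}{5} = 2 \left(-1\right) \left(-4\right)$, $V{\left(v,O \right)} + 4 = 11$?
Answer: $-10951 + 2 \sqrt{1073} \approx -10885.0$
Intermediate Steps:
$V{\left(v,O \right)} = 7$ ($V{\left(v,O \right)} = -4 + 11 = 7$)
$X = -40$ ($X = - 5 \cdot 2 \left(-1\right) \left(-4\right) = - 5 \left(\left(-2\right) \left(-4\right)\right) = \left(-5\right) 8 = -40$)
$P = -10951$ ($P = \frac{1283 - 23185}{2} = \frac{1}{2} \left(-21902\right) = -10951$)
$G = 32$ ($G = -8 - -40 = -8 + 40 = 32$)
$Q{\left(f,c \right)} = - 2 \sqrt{c^{2} + f^{2}}$ ($Q{\left(f,c \right)} = - 2 \sqrt{f^{2} + c^{2}} = - 2 \sqrt{c^{2} + f^{2}}$)
$P - Q{\left(V{\left(1,-6 \right)},G \right)} = -10951 - - 2 \sqrt{32^{2} + 7^{2}} = -10951 - - 2 \sqrt{1024 + 49} = -10951 - - 2 \sqrt{1073} = -10951 + 2 \sqrt{1073}$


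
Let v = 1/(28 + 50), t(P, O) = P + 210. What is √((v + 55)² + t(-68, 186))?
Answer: √19276609/78 ≈ 56.289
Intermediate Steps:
t(P, O) = 210 + P
v = 1/78 ≈ 0.012821
√((v + 55)² + t(-68, 186)) = √((1/78 + 55)² + (210 - 68)) = √((4291/78)² + 142) = √(18412681/6084 + 142) = √(19276609/6084) = √19276609/78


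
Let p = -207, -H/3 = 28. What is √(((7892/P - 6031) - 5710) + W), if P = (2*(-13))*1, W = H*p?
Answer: √903045/13 ≈ 73.099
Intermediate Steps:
H = -84 (H = -3*28 = -84)
W = 17388 (W = -84*(-207) = 17388)
P = -26 (P = -26*1 = -26)
√(((7892/P - 6031) - 5710) + W) = √(((7892/(-26) - 6031) - 5710) + 17388) = √(((7892*(-1/26) - 6031) - 5710) + 17388) = √(((-3946/13 - 6031) - 5710) + 17388) = √((-82349/13 - 5710) + 17388) = √(-156579/13 + 17388) = √(69465/13) = √903045/13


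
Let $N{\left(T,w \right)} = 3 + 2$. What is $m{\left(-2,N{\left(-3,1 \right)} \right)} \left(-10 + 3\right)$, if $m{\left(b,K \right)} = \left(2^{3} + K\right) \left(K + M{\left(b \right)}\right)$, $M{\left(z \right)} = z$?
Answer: $-273$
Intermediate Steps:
$N{\left(T,w \right)} = 5$
$m{\left(b,K \right)} = \left(8 + K\right) \left(K + b\right)$ ($m{\left(b,K \right)} = \left(2^{3} + K\right) \left(K + b\right) = \left(8 + K\right) \left(K + b\right)$)
$m{\left(-2,N{\left(-3,1 \right)} \right)} \left(-10 + 3\right) = \left(5^{2} + 8 \cdot 5 + 8 \left(-2\right) + 5 \left(-2\right)\right) \left(-10 + 3\right) = \left(25 + 40 - 16 - 10\right) \left(-7\right) = 39 \left(-7\right) = -273$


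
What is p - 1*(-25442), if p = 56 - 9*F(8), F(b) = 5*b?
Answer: 25138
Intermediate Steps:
p = -304 (p = 56 - 45*8 = 56 - 9*40 = 56 - 360 = -304)
p - 1*(-25442) = -304 - 1*(-25442) = -304 + 25442 = 25138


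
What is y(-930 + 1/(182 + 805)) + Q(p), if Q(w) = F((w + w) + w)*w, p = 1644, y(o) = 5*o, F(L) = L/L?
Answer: -2966917/987 ≈ -3006.0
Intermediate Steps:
F(L) = 1
Q(w) = w (Q(w) = 1*w = w)
y(-930 + 1/(182 + 805)) + Q(p) = 5*(-930 + 1/(182 + 805)) + 1644 = 5*(-930 + 1/987) + 1644 = 5*(-917909/987) + 1644 = -4589545/987 + 1644 = -2966917/987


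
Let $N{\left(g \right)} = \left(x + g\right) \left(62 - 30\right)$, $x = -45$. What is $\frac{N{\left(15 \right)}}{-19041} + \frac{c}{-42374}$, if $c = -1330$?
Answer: $\frac{11000595}{134473889} \approx 0.081805$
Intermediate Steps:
$N{\left(g \right)} = -1440 + 32 g$ ($N{\left(g \right)} = \left(-45 + g\right) \left(62 - 30\right) = \left(-45 + g\right) 32 = -1440 + 32 g$)
$\frac{N{\left(15 \right)}}{-19041} + \frac{c}{-42374} = \frac{-1440 + 32 \cdot 15}{-19041} - \frac{1330}{-42374} = \left(-1440 + 480\right) \left(- \frac{1}{19041}\right) - - \frac{665}{21187} = \left(-960\right) \left(- \frac{1}{19041}\right) + \frac{665}{21187} = \frac{320}{6347} + \frac{665}{21187} = \frac{11000595}{134473889}$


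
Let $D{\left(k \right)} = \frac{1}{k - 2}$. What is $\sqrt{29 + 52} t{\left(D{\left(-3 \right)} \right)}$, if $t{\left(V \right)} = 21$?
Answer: $189$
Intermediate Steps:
$D{\left(k \right)} = \frac{1}{-2 + k}$
$\sqrt{29 + 52} t{\left(D{\left(-3 \right)} \right)} = \sqrt{29 + 52} \cdot 21 = \sqrt{81} \cdot 21 = 9 \cdot 21 = 189$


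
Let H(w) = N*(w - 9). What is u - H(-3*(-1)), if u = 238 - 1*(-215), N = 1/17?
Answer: 7707/17 ≈ 453.35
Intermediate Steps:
N = 1/17 ≈ 0.058824
H(w) = -9/17 + w/17 (H(w) = (w - 9)/17 = (-9 + w)/17 = -9/17 + w/17)
u = 453 (u = 238 + 215 = 453)
u - H(-3*(-1)) = 453 - (-9/17 + (-3*(-1))/17) = 453 - (-9/17 + (1/17)*3) = 453 - (-9/17 + 3/17) = 453 - 1*(-6/17) = 453 + 6/17 = 7707/17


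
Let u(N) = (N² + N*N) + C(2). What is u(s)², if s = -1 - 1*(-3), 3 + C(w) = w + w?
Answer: 81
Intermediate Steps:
C(w) = -3 + 2*w (C(w) = -3 + (w + w) = -3 + 2*w)
s = 2 (s = -1 + 3 = 2)
u(N) = 1 + 2*N² (u(N) = (N² + N*N) + (-3 + 2*2) = (N² + N²) + (-3 + 4) = 2*N² + 1 = 1 + 2*N²)
u(s)² = (1 + 2*2²)² = (1 + 2*4)² = (1 + 8)² = 9² = 81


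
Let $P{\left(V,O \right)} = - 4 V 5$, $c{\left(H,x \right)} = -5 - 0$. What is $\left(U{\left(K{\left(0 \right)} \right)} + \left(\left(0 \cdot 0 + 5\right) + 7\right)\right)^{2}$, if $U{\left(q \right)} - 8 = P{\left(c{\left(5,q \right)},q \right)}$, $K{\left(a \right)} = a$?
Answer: $14400$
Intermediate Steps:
$c{\left(H,x \right)} = -5$ ($c{\left(H,x \right)} = -5 + 0 = -5$)
$P{\left(V,O \right)} = - 20 V$
$U{\left(q \right)} = 108$ ($U{\left(q \right)} = 8 - -100 = 8 + 100 = 108$)
$\left(U{\left(K{\left(0 \right)} \right)} + \left(\left(0 \cdot 0 + 5\right) + 7\right)\right)^{2} = \left(108 + \left(\left(0 \cdot 0 + 5\right) + 7\right)\right)^{2} = \left(108 + \left(\left(0 + 5\right) + 7\right)\right)^{2} = \left(108 + \left(5 + 7\right)\right)^{2} = \left(108 + 12\right)^{2} = 120^{2} = 14400$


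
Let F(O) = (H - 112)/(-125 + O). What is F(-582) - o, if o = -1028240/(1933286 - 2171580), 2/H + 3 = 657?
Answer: -16356481157/3935067969 ≈ -4.1566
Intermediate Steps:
H = 1/327 (H = 2/(-3 + 657) = 2/654 = 2*(1/654) = 1/327 ≈ 0.0030581)
F(O) = -36623/(327*(-125 + O)) (F(O) = (1/327 - 112)/(-125 + O) = -36623/(327*(-125 + O)))
o = 514120/119147 (o = -1028240/(-238294) = -1028240*(-1/238294) = 514120/119147 ≈ 4.3150)
F(-582) - o = -36623/(-40875 + 327*(-582)) - 1*514120/119147 = -36623/(-40875 - 190314) - 514120/119147 = -36623/(-231189) - 514120/119147 = -36623*(-1/231189) - 514120/119147 = 36623/231189 - 514120/119147 = -16356481157/3935067969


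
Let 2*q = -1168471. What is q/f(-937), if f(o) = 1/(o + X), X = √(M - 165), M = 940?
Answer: 1094857327/2 - 5842355*√31/2 ≈ 5.3116e+8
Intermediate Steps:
X = 5*√31 (X = √(940 - 165) = √775 = 5*√31 ≈ 27.839)
f(o) = 1/(o + 5*√31)
q = -1168471/2 (q = (½)*(-1168471) = -1168471/2 ≈ -5.8424e+5)
q/f(-937) = -(-1094857327/2 + 5842355*√31/2) = -1168471*(-937 + 5*√31)/2 = 1094857327/2 - 5842355*√31/2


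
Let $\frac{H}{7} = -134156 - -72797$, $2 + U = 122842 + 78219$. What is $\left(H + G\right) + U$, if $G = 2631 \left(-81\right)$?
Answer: $-441565$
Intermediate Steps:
$U = 201059$ ($U = -2 + \left(122842 + 78219\right) = -2 + 201061 = 201059$)
$H = -429513$ ($H = 7 \left(-134156 - -72797\right) = 7 \left(-134156 + 72797\right) = 7 \left(-61359\right) = -429513$)
$G = -213111$
$\left(H + G\right) + U = \left(-429513 - 213111\right) + 201059 = -642624 + 201059 = -441565$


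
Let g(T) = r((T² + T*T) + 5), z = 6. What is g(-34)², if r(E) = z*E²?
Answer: 1037544269152356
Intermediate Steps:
r(E) = 6*E²
g(T) = 6*(5 + 2*T²)² (g(T) = 6*((T² + T*T) + 5)² = 6*((T² + T²) + 5)² = 6*(2*T² + 5)² = 6*(5 + 2*T²)²)
g(-34)² = (6*(5 + 2*(-34)²)²)² = (6*(5 + 2*1156)²)² = (6*(5 + 2312)²)² = (6*2317²)² = (6*5368489)² = 32210934² = 1037544269152356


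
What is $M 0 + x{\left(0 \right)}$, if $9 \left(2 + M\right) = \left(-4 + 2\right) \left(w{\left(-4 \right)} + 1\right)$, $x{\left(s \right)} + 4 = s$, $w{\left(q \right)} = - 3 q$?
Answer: $-4$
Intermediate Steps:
$x{\left(s \right)} = -4 + s$
$M = - \frac{44}{9}$ ($M = -2 + \frac{\left(-4 + 2\right) \left(\left(-3\right) \left(-4\right) + 1\right)}{9} = -2 + \frac{\left(-2\right) \left(12 + 1\right)}{9} = -2 + \frac{\left(-2\right) 13}{9} = -2 + \frac{1}{9} \left(-26\right) = -2 - \frac{26}{9} = - \frac{44}{9} \approx -4.8889$)
$M 0 + x{\left(0 \right)} = \left(- \frac{44}{9}\right) 0 + \left(-4 + 0\right) = 0 - 4 = -4$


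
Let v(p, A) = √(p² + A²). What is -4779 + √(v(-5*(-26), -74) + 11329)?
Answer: -4779 + √(11329 + 2*√5594) ≈ -4671.9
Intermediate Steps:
v(p, A) = √(A² + p²)
-4779 + √(v(-5*(-26), -74) + 11329) = -4779 + √(√((-74)² + (-5*(-26))²) + 11329) = -4779 + √(√(5476 + 130²) + 11329) = -4779 + √(√(5476 + 16900) + 11329) = -4779 + √(√22376 + 11329) = -4779 + √(2*√5594 + 11329) = -4779 + √(11329 + 2*√5594)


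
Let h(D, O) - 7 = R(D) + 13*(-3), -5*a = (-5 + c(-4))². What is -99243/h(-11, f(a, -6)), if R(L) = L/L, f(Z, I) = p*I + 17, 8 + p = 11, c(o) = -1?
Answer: 99243/31 ≈ 3201.4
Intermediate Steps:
p = 3 (p = -8 + 11 = 3)
a = -36/5 (a = -(-5 - 1)²/5 = -⅕*(-6)² = -⅕*36 = -36/5 ≈ -7.2000)
f(Z, I) = 17 + 3*I (f(Z, I) = 3*I + 17 = 17 + 3*I)
R(L) = 1
h(D, O) = -31 (h(D, O) = 7 + (1 + 13*(-3)) = 7 + (1 - 39) = 7 - 38 = -31)
-99243/h(-11, f(a, -6)) = -99243/(-31) = -99243*(-1/31) = 99243/31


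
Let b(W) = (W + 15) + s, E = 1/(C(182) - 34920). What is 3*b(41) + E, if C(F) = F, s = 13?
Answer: 7190765/34738 ≈ 207.00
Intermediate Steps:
E = -1/34738 (E = 1/(182 - 34920) = 1/(-34738) = -1/34738 ≈ -2.8787e-5)
b(W) = 28 + W (b(W) = (W + 15) + 13 = (15 + W) + 13 = 28 + W)
3*b(41) + E = 3*(28 + 41) - 1/34738 = 3*69 - 1/34738 = 207 - 1/34738 = 7190765/34738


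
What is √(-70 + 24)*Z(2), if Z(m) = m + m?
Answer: 4*I*√46 ≈ 27.129*I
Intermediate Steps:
Z(m) = 2*m
√(-70 + 24)*Z(2) = √(-70 + 24)*(2*2) = √(-46)*4 = (I*√46)*4 = 4*I*√46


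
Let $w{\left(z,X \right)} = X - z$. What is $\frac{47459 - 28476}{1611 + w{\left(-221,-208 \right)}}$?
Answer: $\frac{18983}{1624} \approx 11.689$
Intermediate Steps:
$\frac{47459 - 28476}{1611 + w{\left(-221,-208 \right)}} = \frac{47459 - 28476}{1611 - -13} = \frac{18983}{1611 + \left(-208 + 221\right)} = \frac{18983}{1611 + 13} = \frac{18983}{1624}$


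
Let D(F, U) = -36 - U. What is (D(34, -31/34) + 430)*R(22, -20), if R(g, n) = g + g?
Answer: 295394/17 ≈ 17376.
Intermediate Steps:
R(g, n) = 2*g
(D(34, -31/34) + 430)*R(22, -20) = ((-36 - (-31)/34) + 430)*(2*22) = ((-36 - (-31)/34) + 430)*44 = ((-36 - 1*(-31/34)) + 430)*44 = ((-36 + 31/34) + 430)*44 = (-1193/34 + 430)*44 = (13427/34)*44 = 295394/17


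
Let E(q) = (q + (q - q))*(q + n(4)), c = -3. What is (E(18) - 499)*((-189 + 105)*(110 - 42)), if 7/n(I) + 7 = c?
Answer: 5357856/5 ≈ 1.0716e+6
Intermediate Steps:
n(I) = -7/10 (n(I) = 7/(-7 - 3) = 7/(-10) = 7*(-⅒) = -7/10)
E(q) = q*(-7/10 + q) (E(q) = (q + (q - q))*(q - 7/10) = (q + 0)*(-7/10 + q) = q*(-7/10 + q))
(E(18) - 499)*((-189 + 105)*(110 - 42)) = ((⅒)*18*(-7 + 10*18) - 499)*((-189 + 105)*(110 - 42)) = ((⅒)*18*(-7 + 180) - 499)*(-84*68) = ((⅒)*18*173 - 499)*(-5712) = (1557/5 - 499)*(-5712) = -938/5*(-5712) = 5357856/5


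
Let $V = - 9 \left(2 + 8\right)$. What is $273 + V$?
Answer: $183$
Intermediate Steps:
$V = -90$ ($V = \left(-9\right) 10 = -90$)
$273 + V = 273 - 90 = 183$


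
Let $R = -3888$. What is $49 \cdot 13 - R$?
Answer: $4525$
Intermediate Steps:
$49 \cdot 13 - R = 49 \cdot 13 - -3888 = 637 + 3888 = 4525$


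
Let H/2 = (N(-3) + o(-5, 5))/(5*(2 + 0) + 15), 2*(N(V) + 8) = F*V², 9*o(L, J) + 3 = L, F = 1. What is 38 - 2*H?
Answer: 8708/225 ≈ 38.702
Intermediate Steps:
o(L, J) = -⅓ + L/9
N(V) = -8 + V²/2 (N(V) = -8 + (1*V²)/2 = -8 + V²/2)
H = -79/225 (H = 2*(((-8 + (½)*(-3)²) + (-⅓ + (⅑)*(-5)))/(5*(2 + 0) + 15)) = 2*(((-8 + (½)*9) + (-⅓ - 5/9))/(5*2 + 15)) = 2*(((-8 + 9/2) - 8/9)/(10 + 15)) = 2*((-7/2 - 8/9)/25) = 2*(-79/18*1/25) = 2*(-79/450) = -79/225 ≈ -0.35111)
38 - 2*H = 38 - 2*(-79/225) = 38 + 158/225 = 8708/225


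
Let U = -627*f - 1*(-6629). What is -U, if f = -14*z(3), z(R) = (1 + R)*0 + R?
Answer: -32963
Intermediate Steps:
z(R) = R (z(R) = 0 + R = R)
f = -42 (f = -14*3 = -42)
U = 32963 (U = -627*(-42) - 1*(-6629) = 26334 + 6629 = 32963)
-U = -1*32963 = -32963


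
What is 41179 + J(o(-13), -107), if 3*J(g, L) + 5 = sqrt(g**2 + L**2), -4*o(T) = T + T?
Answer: 123532/3 + sqrt(45965)/6 ≈ 41213.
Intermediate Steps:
o(T) = -T/2 (o(T) = -(T + T)/4 = -T/2)
J(g, L) = -5/3 + sqrt(L**2 + g**2)/3 (J(g, L) = -5/3 + sqrt(g**2 + L**2)/3 = -5/3 + sqrt(L**2 + g**2)/3)
41179 + J(o(-13), -107) = 41179 + (-5/3 + sqrt((-107)**2 + (-1/2*(-13))**2)/3) = 41179 + (-5/3 + sqrt(11449 + (13/2)**2)/3) = 41179 + (-5/3 + sqrt(11449 + 169/4)/3) = 41179 + (-5/3 + sqrt(45965/4)/3) = 41179 + (-5/3 + (sqrt(45965)/2)/3) = 41179 + (-5/3 + sqrt(45965)/6) = 123532/3 + sqrt(45965)/6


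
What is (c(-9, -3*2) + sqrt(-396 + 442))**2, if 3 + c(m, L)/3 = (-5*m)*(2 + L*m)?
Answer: (7551 + sqrt(46))**2 ≈ 5.7120e+7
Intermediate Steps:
c(m, L) = -9 - 15*m*(2 + L*m) (c(m, L) = -9 + 3*((-5*m)*(2 + L*m)) = -9 + 3*(-5*m*(2 + L*m)) = -9 - 15*m*(2 + L*m))
(c(-9, -3*2) + sqrt(-396 + 442))**2 = ((-9 - 30*(-9) - 15*(-3*2)*(-9)**2) + sqrt(-396 + 442))**2 = ((-9 + 270 - 15*(-6)*81) + sqrt(46))**2 = ((-9 + 270 + 7290) + sqrt(46))**2 = (7551 + sqrt(46))**2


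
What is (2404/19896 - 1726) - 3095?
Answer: -23979053/4974 ≈ -4820.9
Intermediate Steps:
(2404/19896 - 1726) - 3095 = (2404*(1/19896) - 1726) - 3095 = (601/4974 - 1726) - 3095 = -8584523/4974 - 3095 = -23979053/4974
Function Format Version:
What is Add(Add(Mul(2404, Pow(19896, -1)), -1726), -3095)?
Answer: Rational(-23979053, 4974) ≈ -4820.9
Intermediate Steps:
Add(Add(Mul(2404, Pow(19896, -1)), -1726), -3095) = Add(Add(Mul(2404, Rational(1, 19896)), -1726), -3095) = Add(Add(Rational(601, 4974), -1726), -3095) = Add(Rational(-8584523, 4974), -3095) = Rational(-23979053, 4974)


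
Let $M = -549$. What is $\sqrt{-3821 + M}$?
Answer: $i \sqrt{4370} \approx 66.106 i$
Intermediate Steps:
$\sqrt{-3821 + M} = \sqrt{-3821 - 549} = \sqrt{-4370} = i \sqrt{4370}$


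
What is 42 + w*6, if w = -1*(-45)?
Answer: 312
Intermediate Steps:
w = 45
42 + w*6 = 42 + 45*6 = 42 + 270 = 312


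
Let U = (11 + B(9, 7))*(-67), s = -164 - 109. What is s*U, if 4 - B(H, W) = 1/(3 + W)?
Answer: 2725359/10 ≈ 2.7254e+5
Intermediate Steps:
B(H, W) = 4 - 1/(3 + W)
s = -273
U = -9983/10 (U = (11 + (11 + 4*7)/(3 + 7))*(-67) = (11 + (11 + 28)/10)*(-67) = (11 + (1/10)*39)*(-67) = (11 + 39/10)*(-67) = (149/10)*(-67) = -9983/10 ≈ -998.30)
s*U = -273*(-9983/10) = 2725359/10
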